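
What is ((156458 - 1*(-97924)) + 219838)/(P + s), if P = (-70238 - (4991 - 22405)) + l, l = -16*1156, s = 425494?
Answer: 237110/177087 ≈ 1.3389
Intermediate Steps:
l = -18496
P = -71320 (P = (-70238 - (4991 - 22405)) - 18496 = (-70238 - 1*(-17414)) - 18496 = (-70238 + 17414) - 18496 = -52824 - 18496 = -71320)
((156458 - 1*(-97924)) + 219838)/(P + s) = ((156458 - 1*(-97924)) + 219838)/(-71320 + 425494) = ((156458 + 97924) + 219838)/354174 = (254382 + 219838)*(1/354174) = 474220*(1/354174) = 237110/177087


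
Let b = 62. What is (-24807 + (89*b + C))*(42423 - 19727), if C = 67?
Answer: -436262512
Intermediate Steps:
(-24807 + (89*b + C))*(42423 - 19727) = (-24807 + (89*62 + 67))*(42423 - 19727) = (-24807 + (5518 + 67))*22696 = (-24807 + 5585)*22696 = -19222*22696 = -436262512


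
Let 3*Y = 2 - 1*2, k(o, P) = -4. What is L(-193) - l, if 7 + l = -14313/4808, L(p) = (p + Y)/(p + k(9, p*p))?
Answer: 10377837/947176 ≈ 10.957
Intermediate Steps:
Y = 0 (Y = (2 - 1*2)/3 = (2 - 2)/3 = (⅓)*0 = 0)
L(p) = p/(-4 + p) (L(p) = (p + 0)/(p - 4) = p/(-4 + p))
l = -47969/4808 (l = -7 - 14313/4808 = -47969/4808 ≈ -9.9769)
L(-193) - l = -193/(-4 - 193) - 1*(-47969/4808) = -193/(-197) + 47969/4808 = -193*(-1/197) + 47969/4808 = 193/197 + 47969/4808 = 10377837/947176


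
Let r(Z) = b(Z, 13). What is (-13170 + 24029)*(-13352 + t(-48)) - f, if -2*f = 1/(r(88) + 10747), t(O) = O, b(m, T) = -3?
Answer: -3126731772799/21488 ≈ -1.4551e+8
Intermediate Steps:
r(Z) = -3
f = -1/21488 (f = -1/(2*(-3 + 10747)) = -½/10744 = -½*1/10744 = -1/21488 ≈ -4.6538e-5)
(-13170 + 24029)*(-13352 + t(-48)) - f = (-13170 + 24029)*(-13352 - 48) - 1*(-1/21488) = 10859*(-13400) + 1/21488 = -145510600 + 1/21488 = -3126731772799/21488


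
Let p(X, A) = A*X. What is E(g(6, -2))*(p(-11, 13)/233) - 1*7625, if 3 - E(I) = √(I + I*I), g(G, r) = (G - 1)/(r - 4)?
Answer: -1777054/233 + 143*I*√5/1398 ≈ -7626.8 + 0.22873*I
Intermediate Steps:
g(G, r) = (-1 + G)/(-4 + r)
E(I) = 3 - √(I + I²) (E(I) = 3 - √(I + I*I) = 3 - √(I + I²))
E(g(6, -2))*(p(-11, 13)/233) - 1*7625 = (3 - √(((-1 + 6)/(-4 - 2))*(1 + (-1 + 6)/(-4 - 2))))*((13*(-11))/233) - 1*7625 = (3 - √((5/(-6))*(1 + 5/(-6))))*(-143*1/233) - 7625 = (3 - √((-⅙*5)*(1 - ⅙*5)))*(-143/233) - 7625 = (3 - √(-5*(1 - ⅚)/6))*(-143/233) - 7625 = (3 - √(-⅚*⅙))*(-143/233) - 7625 = (3 - √(-5/36))*(-143/233) - 7625 = (3 - I*√5/6)*(-143/233) - 7625 = (-429/233 + 143*I*√5/1398) - 7625 = -1777054/233 + 143*I*√5/1398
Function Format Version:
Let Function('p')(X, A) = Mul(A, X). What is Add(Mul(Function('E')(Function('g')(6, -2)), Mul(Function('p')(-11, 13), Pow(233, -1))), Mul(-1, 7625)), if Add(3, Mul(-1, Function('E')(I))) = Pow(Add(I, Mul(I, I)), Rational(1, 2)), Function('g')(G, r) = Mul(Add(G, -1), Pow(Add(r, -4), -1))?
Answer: Add(Rational(-1777054, 233), Mul(Rational(143, 1398), I, Pow(5, Rational(1, 2)))) ≈ Add(-7626.8, Mul(0.22873, I))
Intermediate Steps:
Function('g')(G, r) = Mul(Pow(Add(-4, r), -1), Add(-1, G)) (Function('g')(G, r) = Mul(Add(-1, G), Pow(Add(-4, r), -1)) = Mul(Pow(Add(-4, r), -1), Add(-1, G)))
Function('E')(I) = Add(3, Mul(-1, Pow(Add(I, Pow(I, 2)), Rational(1, 2)))) (Function('E')(I) = Add(3, Mul(-1, Pow(Add(I, Mul(I, I)), Rational(1, 2)))) = Add(3, Mul(-1, Pow(Add(I, Pow(I, 2)), Rational(1, 2)))))
Add(Mul(Function('E')(Function('g')(6, -2)), Mul(Function('p')(-11, 13), Pow(233, -1))), Mul(-1, 7625)) = Add(Mul(Add(3, Mul(-1, Pow(Mul(Mul(Pow(Add(-4, -2), -1), Add(-1, 6)), Add(1, Mul(Pow(Add(-4, -2), -1), Add(-1, 6)))), Rational(1, 2)))), Mul(Mul(13, -11), Pow(233, -1))), Mul(-1, 7625)) = Add(Mul(Add(3, Mul(-1, Pow(Mul(Mul(Pow(-6, -1), 5), Add(1, Mul(Pow(-6, -1), 5))), Rational(1, 2)))), Mul(-143, Rational(1, 233))), -7625) = Add(Mul(Add(3, Mul(-1, Pow(Mul(Mul(Rational(-1, 6), 5), Add(1, Mul(Rational(-1, 6), 5))), Rational(1, 2)))), Rational(-143, 233)), -7625) = Add(Mul(Add(3, Mul(-1, Pow(Mul(Rational(-5, 6), Add(1, Rational(-5, 6))), Rational(1, 2)))), Rational(-143, 233)), -7625) = Add(Mul(Add(3, Mul(-1, Pow(Mul(Rational(-5, 6), Rational(1, 6)), Rational(1, 2)))), Rational(-143, 233)), -7625) = Add(Mul(Add(3, Mul(-1, Pow(Rational(-5, 36), Rational(1, 2)))), Rational(-143, 233)), -7625) = Add(Mul(Add(3, Mul(-1, Mul(Rational(1, 6), I, Pow(5, Rational(1, 2))))), Rational(-143, 233)), -7625) = Add(Mul(Add(3, Mul(Rational(-1, 6), I, Pow(5, Rational(1, 2)))), Rational(-143, 233)), -7625) = Add(Add(Rational(-429, 233), Mul(Rational(143, 1398), I, Pow(5, Rational(1, 2)))), -7625) = Add(Rational(-1777054, 233), Mul(Rational(143, 1398), I, Pow(5, Rational(1, 2))))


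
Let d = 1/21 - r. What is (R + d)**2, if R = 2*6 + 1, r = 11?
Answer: 1849/441 ≈ 4.1927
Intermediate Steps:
R = 13 (R = 12 + 1 = 13)
d = -230/21 (d = 1/21 - 1*11 = 1/21 - 11 = -230/21 ≈ -10.952)
(R + d)**2 = (13 - 230/21)**2 = (43/21)**2 = 1849/441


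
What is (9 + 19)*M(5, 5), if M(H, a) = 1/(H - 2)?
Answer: 28/3 ≈ 9.3333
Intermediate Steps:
M(H, a) = 1/(-2 + H)
(9 + 19)*M(5, 5) = (9 + 19)/(-2 + 5) = 28/3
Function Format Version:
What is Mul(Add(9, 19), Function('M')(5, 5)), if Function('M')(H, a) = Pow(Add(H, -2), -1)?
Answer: Rational(28, 3) ≈ 9.3333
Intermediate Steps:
Function('M')(H, a) = Pow(Add(-2, H), -1)
Mul(Add(9, 19), Function('M')(5, 5)) = Mul(Add(9, 19), Pow(Add(-2, 5), -1)) = Mul(28, Pow(3, -1)) = Mul(28, Rational(1, 3)) = Rational(28, 3)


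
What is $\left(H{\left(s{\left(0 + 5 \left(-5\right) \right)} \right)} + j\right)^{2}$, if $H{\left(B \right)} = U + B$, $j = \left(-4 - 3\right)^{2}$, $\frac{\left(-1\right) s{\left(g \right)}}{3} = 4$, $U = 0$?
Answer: $1369$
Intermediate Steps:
$s{\left(g \right)} = -12$ ($s{\left(g \right)} = \left(-3\right) 4 = -12$)
$j = 49$ ($j = \left(-7\right)^{2} = 49$)
$H{\left(B \right)} = B$ ($H{\left(B \right)} = 0 + B = B$)
$\left(H{\left(s{\left(0 + 5 \left(-5\right) \right)} \right)} + j\right)^{2} = \left(-12 + 49\right)^{2} = 37^{2} = 1369$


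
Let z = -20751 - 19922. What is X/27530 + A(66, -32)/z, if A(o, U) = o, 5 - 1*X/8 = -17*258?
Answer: 713472082/559863845 ≈ 1.2744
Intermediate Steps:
z = -40673
X = 35128 (X = 40 - (-136)*258 = 40 - 8*(-4386) = 40 + 35088 = 35128)
X/27530 + A(66, -32)/z = 35128/27530 + 66/(-40673) = 35128*(1/27530) + 66*(-1/40673) = 17564/13765 - 66/40673 = 713472082/559863845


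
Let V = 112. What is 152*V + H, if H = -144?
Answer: 16880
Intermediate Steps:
152*V + H = 152*112 - 144 = 17024 - 144 = 16880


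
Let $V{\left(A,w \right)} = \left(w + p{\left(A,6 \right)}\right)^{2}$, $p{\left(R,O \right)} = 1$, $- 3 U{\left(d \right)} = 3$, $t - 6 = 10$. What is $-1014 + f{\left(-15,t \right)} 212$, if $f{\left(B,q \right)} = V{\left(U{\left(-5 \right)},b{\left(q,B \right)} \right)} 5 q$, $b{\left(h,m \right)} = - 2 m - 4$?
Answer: $12362826$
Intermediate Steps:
$b{\left(h,m \right)} = -4 - 2 m$
$t = 16$ ($t = 6 + 10 = 16$)
$U{\left(d \right)} = -1$ ($U{\left(d \right)} = \left(- \frac{1}{3}\right) 3 = -1$)
$V{\left(A,w \right)} = \left(1 + w\right)^{2}$ ($V{\left(A,w \right)} = \left(w + 1\right)^{2} = \left(1 + w\right)^{2}$)
$f{\left(B,q \right)} = 5 q \left(-3 - 2 B\right)^{2}$ ($f{\left(B,q \right)} = \left(1 - \left(4 + 2 B\right)\right)^{2} \cdot 5 q = \left(-3 - 2 B\right)^{2} \cdot 5 q = 5 \left(-3 - 2 B\right)^{2} q = 5 q \left(-3 - 2 B\right)^{2}$)
$-1014 + f{\left(-15,t \right)} 212 = -1014 + 5 \cdot 16 \left(3 + 2 \left(-15\right)\right)^{2} \cdot 212 = -1014 + 5 \cdot 16 \left(3 - 30\right)^{2} \cdot 212 = -1014 + 5 \cdot 16 \left(-27\right)^{2} \cdot 212 = -1014 + 5 \cdot 16 \cdot 729 \cdot 212 = -1014 + 58320 \cdot 212 = -1014 + 12363840 = 12362826$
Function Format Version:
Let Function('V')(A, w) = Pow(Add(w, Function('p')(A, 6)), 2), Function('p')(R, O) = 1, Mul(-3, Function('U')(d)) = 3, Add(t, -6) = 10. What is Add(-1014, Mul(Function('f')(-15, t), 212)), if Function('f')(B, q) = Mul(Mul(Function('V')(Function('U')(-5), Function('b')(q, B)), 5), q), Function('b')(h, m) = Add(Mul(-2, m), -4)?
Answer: 12362826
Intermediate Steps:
Function('b')(h, m) = Add(-4, Mul(-2, m))
t = 16 (t = Add(6, 10) = 16)
Function('U')(d) = -1 (Function('U')(d) = Mul(Rational(-1, 3), 3) = -1)
Function('V')(A, w) = Pow(Add(1, w), 2) (Function('V')(A, w) = Pow(Add(w, 1), 2) = Pow(Add(1, w), 2))
Function('f')(B, q) = Mul(5, q, Pow(Add(-3, Mul(-2, B)), 2)) (Function('f')(B, q) = Mul(Mul(Pow(Add(1, Add(-4, Mul(-2, B))), 2), 5), q) = Mul(Mul(Pow(Add(-3, Mul(-2, B)), 2), 5), q) = Mul(Mul(5, Pow(Add(-3, Mul(-2, B)), 2)), q) = Mul(5, q, Pow(Add(-3, Mul(-2, B)), 2)))
Add(-1014, Mul(Function('f')(-15, t), 212)) = Add(-1014, Mul(Mul(5, 16, Pow(Add(3, Mul(2, -15)), 2)), 212)) = Add(-1014, Mul(Mul(5, 16, Pow(Add(3, -30), 2)), 212)) = Add(-1014, Mul(Mul(5, 16, Pow(-27, 2)), 212)) = Add(-1014, Mul(Mul(5, 16, 729), 212)) = Add(-1014, Mul(58320, 212)) = Add(-1014, 12363840) = 12362826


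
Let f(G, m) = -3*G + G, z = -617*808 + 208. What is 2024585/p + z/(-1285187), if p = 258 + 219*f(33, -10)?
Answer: -2594896058107/18244514652 ≈ -142.23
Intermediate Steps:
z = -498328 (z = -498536 + 208 = -498328)
f(G, m) = -2*G
p = -14196 (p = 258 + 219*(-2*33) = 258 + 219*(-66) = 258 - 14454 = -14196)
2024585/p + z/(-1285187) = 2024585/(-14196) - 498328/(-1285187) = 2024585*(-1/14196) - 498328*(-1/1285187) = -2024585/14196 + 498328/1285187 = -2594896058107/18244514652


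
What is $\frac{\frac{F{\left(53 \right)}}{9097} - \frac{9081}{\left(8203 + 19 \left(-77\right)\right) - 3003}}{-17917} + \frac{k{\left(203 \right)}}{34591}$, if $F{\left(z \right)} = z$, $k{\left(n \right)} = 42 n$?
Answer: $\frac{5196013232532674}{21069280429302083} \approx 0.24662$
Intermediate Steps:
$\frac{\frac{F{\left(53 \right)}}{9097} - \frac{9081}{\left(8203 + 19 \left(-77\right)\right) - 3003}}{-17917} + \frac{k{\left(203 \right)}}{34591} = \frac{\frac{53}{9097} - \frac{9081}{\left(8203 + 19 \left(-77\right)\right) - 3003}}{-17917} + \frac{42 \cdot 203}{34591} = \left(53 \cdot \frac{1}{9097} - \frac{9081}{\left(8203 - 1463\right) - 3003}\right) \left(- \frac{1}{17917}\right) + 8526 \cdot \frac{1}{34591} = \left(\frac{53}{9097} - \frac{9081}{6740 - 3003}\right) \left(- \frac{1}{17917}\right) + \frac{8526}{34591} = \left(\frac{53}{9097} - \frac{9081}{3737}\right) \left(- \frac{1}{17917}\right) + \frac{8526}{34591} = \left(- \frac{82411796}{33995489}\right) \left(- \frac{1}{17917}\right) + \frac{8526}{34591} = \frac{82411796}{609097176413} + \frac{8526}{34591} = \frac{5196013232532674}{21069280429302083}$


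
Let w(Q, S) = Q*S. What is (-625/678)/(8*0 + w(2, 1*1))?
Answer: -625/1356 ≈ -0.46091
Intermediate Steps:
(-625/678)/(8*0 + w(2, 1*1)) = (-625/678)/(8*0 + 2*(1*1)) = (-625*1/678)/(0 + 2*1) = -625/(678*(0 + 2)) = -625/678/2 = -625/678*1/2 = -625/1356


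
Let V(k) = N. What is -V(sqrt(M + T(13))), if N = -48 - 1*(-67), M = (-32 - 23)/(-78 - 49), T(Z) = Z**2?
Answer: -19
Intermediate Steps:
M = 55/127 (M = -55/(-127) = -55*(-1/127) = 55/127 ≈ 0.43307)
N = 19 (N = -48 + 67 = 19)
V(k) = 19
-V(sqrt(M + T(13))) = -1*19 = -19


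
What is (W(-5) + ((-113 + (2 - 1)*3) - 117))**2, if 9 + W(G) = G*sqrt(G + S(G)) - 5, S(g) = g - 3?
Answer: 57756 + 2410*I*sqrt(13) ≈ 57756.0 + 8689.4*I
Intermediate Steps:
S(g) = -3 + g
W(G) = -14 + G*sqrt(-3 + 2*G) (W(G) = -9 + (G*sqrt(G + (-3 + G)) - 5) = -9 + (G*sqrt(-3 + 2*G) - 5) = -9 + (-5 + G*sqrt(-3 + 2*G)) = -14 + G*sqrt(-3 + 2*G))
(W(-5) + ((-113 + (2 - 1)*3) - 117))**2 = ((-14 - 5*sqrt(-3 + 2*(-5))) + ((-113 + (2 - 1)*3) - 117))**2 = ((-14 - 5*sqrt(-3 - 10)) + ((-113 + 1*3) - 117))**2 = ((-14 - 5*I*sqrt(13)) + ((-113 + 3) - 117))**2 = ((-14 - 5*I*sqrt(13)) + (-110 - 117))**2 = ((-14 - 5*I*sqrt(13)) - 227)**2 = (-241 - 5*I*sqrt(13))**2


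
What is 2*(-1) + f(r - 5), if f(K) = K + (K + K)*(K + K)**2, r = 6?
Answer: 7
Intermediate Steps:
f(K) = K + 8*K**3 (f(K) = K + (2*K)*(2*K)**2 = K + (2*K)*(4*K**2) = K + 8*K**3)
2*(-1) + f(r - 5) = 2*(-1) + ((6 - 5) + 8*(6 - 5)**3) = -2 + (1 + 8*1**3) = -2 + (1 + 8*1) = -2 + (1 + 8) = -2 + 9 = 7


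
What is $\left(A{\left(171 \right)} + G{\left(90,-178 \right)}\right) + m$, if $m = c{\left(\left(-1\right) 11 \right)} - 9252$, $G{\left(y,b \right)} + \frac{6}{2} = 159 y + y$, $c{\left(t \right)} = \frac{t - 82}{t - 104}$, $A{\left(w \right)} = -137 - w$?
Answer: $\frac{556348}{115} \approx 4837.8$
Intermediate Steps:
$c{\left(t \right)} = \frac{-82 + t}{-104 + t}$
$G{\left(y,b \right)} = -3 + 160 y$ ($G{\left(y,b \right)} = -3 + \left(159 y + y\right) = -3 + 160 y$)
$m = - \frac{1063887}{115}$ ($m = \frac{-82 - 11}{-104 - 11} - 9252 = \frac{1}{-115} \left(-93\right) - 9252 = \left(- \frac{1}{115}\right) \left(-93\right) - 9252 = \frac{93}{115} - 9252 = - \frac{1063887}{115} \approx -9251.2$)
$\left(A{\left(171 \right)} + G{\left(90,-178 \right)}\right) + m = \left(\left(-137 - 171\right) + \left(-3 + 160 \cdot 90\right)\right) - \frac{1063887}{115} = \left(\left(-137 - 171\right) + \left(-3 + 14400\right)\right) - \frac{1063887}{115} = \left(-308 + 14397\right) - \frac{1063887}{115} = 14089 - \frac{1063887}{115} = \frac{556348}{115}$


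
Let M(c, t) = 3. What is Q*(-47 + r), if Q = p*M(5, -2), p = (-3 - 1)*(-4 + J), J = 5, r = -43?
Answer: 1080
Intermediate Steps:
p = -4 (p = (-3 - 1)*(-4 + 5) = -4*1 = -4)
Q = -12 (Q = -4*3 = -12)
Q*(-47 + r) = -12*(-47 - 43) = -12*(-90) = 1080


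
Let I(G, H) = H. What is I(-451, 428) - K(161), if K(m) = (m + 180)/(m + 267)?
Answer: 182843/428 ≈ 427.20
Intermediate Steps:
K(m) = (180 + m)/(267 + m)
I(-451, 428) - K(161) = 428 - (180 + 161)/(267 + 161) = 428 - 341/428 = 182843/428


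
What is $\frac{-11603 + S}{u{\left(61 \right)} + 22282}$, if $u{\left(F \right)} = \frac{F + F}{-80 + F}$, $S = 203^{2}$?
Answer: $\frac{281257}{211618} \approx 1.3291$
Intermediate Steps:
$S = 41209$
$u{\left(F \right)} = \frac{2 F}{-80 + F}$
$\frac{-11603 + S}{u{\left(61 \right)} + 22282} = \frac{-11603 + 41209}{2 \cdot 61 \frac{1}{-80 + 61} + 22282} = \frac{29606}{2 \cdot 61 \frac{1}{-19} + 22282} = \frac{29606}{2 \cdot 61 \left(- \frac{1}{19}\right) + 22282} = \frac{29606}{- \frac{122}{19} + 22282} = \frac{29606}{\frac{423236}{19}} = 29606 \cdot \frac{19}{423236} = \frac{281257}{211618}$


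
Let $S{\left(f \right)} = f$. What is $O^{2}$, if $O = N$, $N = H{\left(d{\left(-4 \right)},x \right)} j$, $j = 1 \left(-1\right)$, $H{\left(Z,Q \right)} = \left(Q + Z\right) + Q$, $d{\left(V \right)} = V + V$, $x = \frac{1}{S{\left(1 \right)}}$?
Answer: $36$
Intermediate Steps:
$x = 1$ ($x = 1^{-1} = 1$)
$d{\left(V \right)} = 2 V$
$H{\left(Z,Q \right)} = Z + 2 Q$
$j = -1$
$N = 6$ ($N = \left(2 \left(-4\right) + 2 \cdot 1\right) \left(-1\right) = \left(-8 + 2\right) \left(-1\right) = \left(-6\right) \left(-1\right) = 6$)
$O = 6$
$O^{2} = 6^{2} = 36$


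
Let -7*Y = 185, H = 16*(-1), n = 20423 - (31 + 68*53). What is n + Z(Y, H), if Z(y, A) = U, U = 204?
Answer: 16992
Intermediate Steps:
n = 16788 (n = 20423 - (31 + 3604) = 20423 - 1*3635 = 20423 - 3635 = 16788)
H = -16
Y = -185/7 (Y = -⅐*185 = -185/7 ≈ -26.429)
Z(y, A) = 204
n + Z(Y, H) = 16788 + 204 = 16992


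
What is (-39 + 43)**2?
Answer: 16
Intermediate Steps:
(-39 + 43)**2 = 4**2 = 16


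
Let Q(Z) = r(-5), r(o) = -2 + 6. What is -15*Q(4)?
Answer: -60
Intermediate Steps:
r(o) = 4
Q(Z) = 4
-15*Q(4) = -15*4 = -60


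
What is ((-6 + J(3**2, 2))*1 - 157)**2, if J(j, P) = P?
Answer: 25921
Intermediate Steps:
((-6 + J(3**2, 2))*1 - 157)**2 = ((-6 + 2)*1 - 157)**2 = (-4*1 - 157)**2 = (-4 - 157)**2 = (-161)**2 = 25921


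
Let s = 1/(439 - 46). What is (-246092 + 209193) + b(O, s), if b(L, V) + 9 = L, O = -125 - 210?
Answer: -37243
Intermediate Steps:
O = -335
s = 1/393 ≈ 0.0025445
b(L, V) = -9 + L
(-246092 + 209193) + b(O, s) = (-246092 + 209193) + (-9 - 335) = -36899 - 344 = -37243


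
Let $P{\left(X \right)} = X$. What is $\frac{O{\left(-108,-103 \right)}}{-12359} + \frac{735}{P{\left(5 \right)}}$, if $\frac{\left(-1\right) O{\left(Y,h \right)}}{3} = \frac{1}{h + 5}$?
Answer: $\frac{178043751}{1211182} \approx 147.0$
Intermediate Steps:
$O{\left(Y,h \right)} = - \frac{3}{5 + h}$ ($O{\left(Y,h \right)} = - \frac{3}{h + 5} = - \frac{3}{5 + h}$)
$\frac{O{\left(-108,-103 \right)}}{-12359} + \frac{735}{P{\left(5 \right)}} = \frac{\left(-3\right) \frac{1}{5 - 103}}{-12359} + \frac{735}{5} = - \frac{3}{-98} \left(- \frac{1}{12359}\right) + 735 \cdot \frac{1}{5} = \left(-3\right) \left(- \frac{1}{98}\right) \left(- \frac{1}{12359}\right) + 147 = \frac{3}{98} \left(- \frac{1}{12359}\right) + 147 = - \frac{3}{1211182} + 147 = \frac{178043751}{1211182}$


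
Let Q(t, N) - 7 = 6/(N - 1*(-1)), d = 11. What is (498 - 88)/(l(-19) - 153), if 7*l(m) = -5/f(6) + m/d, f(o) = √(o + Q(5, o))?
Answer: -1445400880/540250353 + 69454*√679/540250353 ≈ -2.6721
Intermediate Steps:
Q(t, N) = 7 + 6/(1 + N) (Q(t, N) = 7 + 6/(N - 1*(-1)) = 7 + 6/(N + 1) = 7 + 6/(1 + N))
f(o) = √(o + (13 + 7*o)/(1 + o))
l(m) = -5*√679/679 + m/77 (l(m) = (-5*√(1 + 6)/√(13 + 6² + 8*6) + m/11)/7 = (-5*√7/√(13 + 36 + 48) + m*(1/11))/7 = (-5*√679/97 + m/11)/7 = -5*√679/679 + m/77)
(498 - 88)/(l(-19) - 153) = (498 - 88)/((-5*√679/679 + (1/77)*(-19)) - 153) = 410/((-5*√679/679 - 19/77) - 153) = 410/((-19/77 - 5*√679/679) - 153) = 410/(-11800/77 - 5*√679/679)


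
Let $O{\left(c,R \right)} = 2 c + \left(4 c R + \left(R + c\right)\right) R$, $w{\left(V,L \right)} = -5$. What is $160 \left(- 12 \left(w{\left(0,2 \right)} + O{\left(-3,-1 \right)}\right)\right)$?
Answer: $36480$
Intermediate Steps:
$O{\left(c,R \right)} = 2 c + R \left(R + c + 4 R c\right)$ ($O{\left(c,R \right)} = 2 c + \left(4 R c + \left(R + c\right)\right) R = 2 c + \left(R + c + 4 R c\right) R = 2 c + R \left(R + c + 4 R c\right)$)
$160 \left(- 12 \left(w{\left(0,2 \right)} + O{\left(-3,-1 \right)}\right)\right) = 160 \left(- 12 \left(-5 + \left(\left(-1\right)^{2} + 2 \left(-3\right) - -3 + 4 \left(-3\right) \left(-1\right)^{2}\right)\right)\right) = 160 \left(- 12 \left(-5 + \left(1 - 6 + 3 + 4 \left(-3\right) 1\right)\right)\right) = 160 \left(- 12 \left(-5 + \left(1 - 6 + 3 - 12\right)\right)\right) = 160 \left(- 12 \left(-5 - 14\right)\right) = 160 \left(\left(-12\right) \left(-19\right)\right) = 160 \cdot 228 = 36480$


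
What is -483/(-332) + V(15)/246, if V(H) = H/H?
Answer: 59575/40836 ≈ 1.4589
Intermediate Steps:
V(H) = 1
-483/(-332) + V(15)/246 = -483/(-332) + 1/246 = -483*(-1/332) + 1*(1/246) = 483/332 + 1/246 = 59575/40836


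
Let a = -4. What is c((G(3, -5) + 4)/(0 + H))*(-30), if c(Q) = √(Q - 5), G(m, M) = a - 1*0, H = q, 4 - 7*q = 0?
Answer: -30*I*√5 ≈ -67.082*I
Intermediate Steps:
q = 4/7 (q = 4/7 - ⅐*0 = 4/7 + 0 = 4/7 ≈ 0.57143)
H = 4/7 ≈ 0.57143
G(m, M) = -4 (G(m, M) = -4 - 1*0 = -4 + 0 = -4)
c(Q) = √(-5 + Q)
c((G(3, -5) + 4)/(0 + H))*(-30) = √(-5 + (-4 + 4)/(0 + 4/7))*(-30) = √(-5 + 0/(4/7))*(-30) = √(-5 + 0*(7/4))*(-30) = √(-5 + 0)*(-30) = √(-5)*(-30) = (I*√5)*(-30) = -30*I*√5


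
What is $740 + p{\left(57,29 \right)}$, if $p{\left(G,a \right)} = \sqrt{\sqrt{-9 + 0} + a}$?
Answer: $740 + \sqrt{29 + 3 i} \approx 745.39 + 0.27817 i$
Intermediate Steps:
$p{\left(G,a \right)} = \sqrt{a + 3 i}$ ($p{\left(G,a \right)} = \sqrt{\sqrt{-9} + a} = \sqrt{3 i + a} = \sqrt{a + 3 i}$)
$740 + p{\left(57,29 \right)} = 740 + \sqrt{29 + 3 i}$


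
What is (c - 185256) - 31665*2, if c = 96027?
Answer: -152559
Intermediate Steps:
(c - 185256) - 31665*2 = (96027 - 185256) - 31665*2 = -89229 - 63330 = -152559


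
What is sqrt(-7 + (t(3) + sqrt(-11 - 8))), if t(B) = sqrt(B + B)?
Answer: sqrt(-7 + sqrt(6) + I*sqrt(19)) ≈ 0.93564 + 2.3294*I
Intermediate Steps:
t(B) = sqrt(2)*sqrt(B) (t(B) = sqrt(2*B) = sqrt(2)*sqrt(B))
sqrt(-7 + (t(3) + sqrt(-11 - 8))) = sqrt(-7 + (sqrt(2)*sqrt(3) + sqrt(-11 - 8))) = sqrt(-7 + (sqrt(6) + sqrt(-19))) = sqrt(-7 + (sqrt(6) + I*sqrt(19))) = sqrt(-7 + sqrt(6) + I*sqrt(19))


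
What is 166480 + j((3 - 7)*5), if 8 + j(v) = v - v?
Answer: 166472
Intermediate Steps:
j(v) = -8 (j(v) = -8 + (v - v) = -8 + 0 = -8)
166480 + j((3 - 7)*5) = 166480 - 8 = 166472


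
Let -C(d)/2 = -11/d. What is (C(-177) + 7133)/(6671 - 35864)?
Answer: -1262519/5167161 ≈ -0.24434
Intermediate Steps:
C(d) = 22/d (C(d) = -(-22)/d = 22/d)
(C(-177) + 7133)/(6671 - 35864) = (22/(-177) + 7133)/(6671 - 35864) = (22*(-1/177) + 7133)/(-29193) = (-22/177 + 7133)*(-1/29193) = (1262519/177)*(-1/29193) = -1262519/5167161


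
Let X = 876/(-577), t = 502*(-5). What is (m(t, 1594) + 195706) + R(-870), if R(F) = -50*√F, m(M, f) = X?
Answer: 112921486/577 - 50*I*√870 ≈ 1.957e+5 - 1474.8*I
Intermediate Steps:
t = -2510
X = -876/577 (X = 876*(-1/577) = -876/577 ≈ -1.5182)
m(M, f) = -876/577
(m(t, 1594) + 195706) + R(-870) = (-876/577 + 195706) - 50*I*√870 = 112921486/577 - 50*I*√870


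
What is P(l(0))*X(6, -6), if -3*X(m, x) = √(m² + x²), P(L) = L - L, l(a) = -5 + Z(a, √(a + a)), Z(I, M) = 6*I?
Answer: 0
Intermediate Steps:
l(a) = -5 + 6*a
P(L) = 0
X(m, x) = -√(m² + x²)/3
P(l(0))*X(6, -6) = 0*(-√(6² + (-6)²)/3) = 0*(-√(36 + 36)/3) = 0*(-2*√2) = 0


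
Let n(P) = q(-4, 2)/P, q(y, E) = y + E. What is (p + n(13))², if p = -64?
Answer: 695556/169 ≈ 4115.7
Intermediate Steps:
q(y, E) = E + y
n(P) = -2/P (n(P) = (2 - 4)/P = -2/P)
(p + n(13))² = (-64 - 2/13)² = (-834/13)² = 695556/169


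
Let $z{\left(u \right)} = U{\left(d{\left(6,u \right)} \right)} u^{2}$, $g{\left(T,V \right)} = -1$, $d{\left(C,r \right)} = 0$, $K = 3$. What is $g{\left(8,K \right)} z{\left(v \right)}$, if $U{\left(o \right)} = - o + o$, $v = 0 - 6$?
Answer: $0$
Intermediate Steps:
$v = -6$ ($v = 0 - 6 = -6$)
$U{\left(o \right)} = 0$
$z{\left(u \right)} = 0$ ($z{\left(u \right)} = 0 u^{2} = 0$)
$g{\left(8,K \right)} z{\left(v \right)} = \left(-1\right) 0 = 0$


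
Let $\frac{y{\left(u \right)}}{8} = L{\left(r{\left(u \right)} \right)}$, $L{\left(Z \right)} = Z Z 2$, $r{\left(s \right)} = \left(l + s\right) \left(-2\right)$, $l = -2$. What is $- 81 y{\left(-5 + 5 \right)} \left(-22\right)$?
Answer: $456192$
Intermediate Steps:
$r{\left(s \right)} = 4 - 2 s$ ($r{\left(s \right)} = \left(-2 + s\right) \left(-2\right) = 4 - 2 s$)
$L{\left(Z \right)} = 2 Z^{2}$ ($L{\left(Z \right)} = Z^{2} \cdot 2 = 2 Z^{2}$)
$y{\left(u \right)} = 16 \left(4 - 2 u\right)^{2}$ ($y{\left(u \right)} = 8 \cdot 2 \left(4 - 2 u\right)^{2} = 16 \left(4 - 2 u\right)^{2}$)
$- 81 y{\left(-5 + 5 \right)} \left(-22\right) = - 81 \cdot 64 \left(-2 + \left(-5 + 5\right)\right)^{2} \left(-22\right) = - 81 \cdot 64 \left(-2 + 0\right)^{2} \left(-22\right) = - 81 \cdot 64 \left(-2\right)^{2} \left(-22\right) = - 81 \cdot 64 \cdot 4 \left(-22\right) = \left(-81\right) 256 \left(-22\right) = \left(-20736\right) \left(-22\right) = 456192$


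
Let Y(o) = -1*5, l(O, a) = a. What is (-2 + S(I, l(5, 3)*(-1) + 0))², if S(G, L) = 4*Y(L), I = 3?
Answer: 484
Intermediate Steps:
Y(o) = -5
S(G, L) = -20 (S(G, L) = 4*(-5) = -20)
(-2 + S(I, l(5, 3)*(-1) + 0))² = (-2 - 20)² = (-22)² = 484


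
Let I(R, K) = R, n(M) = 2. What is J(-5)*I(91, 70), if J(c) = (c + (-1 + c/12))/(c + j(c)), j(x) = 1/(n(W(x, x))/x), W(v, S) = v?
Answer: 7007/90 ≈ 77.856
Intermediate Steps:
j(x) = x/2 (j(x) = 1/(2/x) = x/2)
J(c) = 2*(-1 + 13*c/12)/(3*c) (J(c) = (c + (-1 + c/12))/(c + c/2) = (c + (-1 + c*(1/12)))/((3*c/2)) = (c + (-1 + c/12))*(2/(3*c)) = (-1 + 13*c/12)*(2/(3*c)) = 2*(-1 + 13*c/12)/(3*c))
J(-5)*I(91, 70) = ((1/18)*(-12 + 13*(-5))/(-5))*91 = ((1/18)*(-⅕)*(-12 - 65))*91 = ((1/18)*(-⅕)*(-77))*91 = (77/90)*91 = 7007/90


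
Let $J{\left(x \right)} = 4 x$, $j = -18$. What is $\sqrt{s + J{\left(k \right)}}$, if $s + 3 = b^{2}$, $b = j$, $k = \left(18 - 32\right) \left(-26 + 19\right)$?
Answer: $\sqrt{713} \approx 26.702$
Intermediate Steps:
$k = 98$ ($k = \left(-14\right) \left(-7\right) = 98$)
$b = -18$
$s = 321$ ($s = -3 + \left(-18\right)^{2} = -3 + 324 = 321$)
$\sqrt{s + J{\left(k \right)}} = \sqrt{321 + 4 \cdot 98} = \sqrt{321 + 392} = \sqrt{713}$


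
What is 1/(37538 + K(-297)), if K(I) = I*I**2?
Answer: -1/26160535 ≈ -3.8225e-8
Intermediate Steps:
K(I) = I**3
1/(37538 + K(-297)) = 1/(37538 + (-297)**3) = 1/(37538 - 26198073) = 1/(-26160535) = -1/26160535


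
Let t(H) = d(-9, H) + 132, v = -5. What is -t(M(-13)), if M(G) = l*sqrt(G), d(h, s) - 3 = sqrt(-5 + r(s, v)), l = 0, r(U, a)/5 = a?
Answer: -135 - I*sqrt(30) ≈ -135.0 - 5.4772*I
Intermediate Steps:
r(U, a) = 5*a
d(h, s) = 3 + I*sqrt(30) (d(h, s) = 3 + sqrt(-5 + 5*(-5)) = 3 + sqrt(-5 - 25) = 3 + sqrt(-30) = 3 + I*sqrt(30))
M(G) = 0 (M(G) = 0*sqrt(G) = 0)
t(H) = 135 + I*sqrt(30) (t(H) = (3 + I*sqrt(30)) + 132 = 135 + I*sqrt(30))
-t(M(-13)) = -(135 + I*sqrt(30)) = -135 - I*sqrt(30)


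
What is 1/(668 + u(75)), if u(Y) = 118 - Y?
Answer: 1/711 ≈ 0.0014065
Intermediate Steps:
1/(668 + u(75)) = 1/(668 + (118 - 1*75)) = 1/(668 + (118 - 75)) = 1/(668 + 43) = 1/711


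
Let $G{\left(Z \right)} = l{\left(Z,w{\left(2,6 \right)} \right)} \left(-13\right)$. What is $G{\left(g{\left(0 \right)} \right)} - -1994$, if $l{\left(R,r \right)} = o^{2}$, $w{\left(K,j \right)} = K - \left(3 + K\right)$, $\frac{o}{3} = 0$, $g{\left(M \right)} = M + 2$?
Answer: $1994$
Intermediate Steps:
$g{\left(M \right)} = 2 + M$
$o = 0$ ($o = 3 \cdot 0 = 0$)
$w{\left(K,j \right)} = -3$
$l{\left(R,r \right)} = 0$ ($l{\left(R,r \right)} = 0^{2} = 0$)
$G{\left(Z \right)} = 0$ ($G{\left(Z \right)} = 0 \left(-13\right) = 0$)
$G{\left(g{\left(0 \right)} \right)} - -1994 = 0 - -1994 = 0 + 1994 = 1994$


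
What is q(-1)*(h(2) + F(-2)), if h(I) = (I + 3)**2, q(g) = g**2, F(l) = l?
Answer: 23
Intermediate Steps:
h(I) = (3 + I)**2
q(-1)*(h(2) + F(-2)) = (-1)**2*((3 + 2)**2 - 2) = 1*(5**2 - 2) = 1*(25 - 2) = 1*23 = 23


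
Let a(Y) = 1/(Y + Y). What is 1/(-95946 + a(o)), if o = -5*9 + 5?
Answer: -80/7675681 ≈ -1.0423e-5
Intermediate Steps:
o = -40 (o = -45 + 5 = -40)
a(Y) = 1/(2*Y)
1/(-95946 + a(o)) = 1/(-95946 + (1/2)/(-40)) = 1/(-95946 + (1/2)*(-1/40)) = 1/(-95946 - 1/80) = 1/(-7675681/80) = -80/7675681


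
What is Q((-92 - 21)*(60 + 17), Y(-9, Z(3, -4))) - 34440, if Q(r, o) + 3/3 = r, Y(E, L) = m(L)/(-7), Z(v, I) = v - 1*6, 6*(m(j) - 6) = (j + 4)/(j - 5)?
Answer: -43142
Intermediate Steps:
m(j) = 6 + (4 + j)/(6*(-5 + j)) (m(j) = 6 + ((j + 4)/(j - 5))/6 = 6 + ((4 + j)/(-5 + j))/6 = 6 + (4 + j)/(6*(-5 + j)))
Z(v, I) = -6 + v (Z(v, I) = v - 6 = -6 + v)
Y(E, L) = -(-176 + 37*L)/(42*(-5 + L)) (Y(E, L) = ((-176 + 37*L)/(6*(-5 + L)))/(-7) = ((-176 + 37*L)/(6*(-5 + L)))*(-⅐) = -(-176 + 37*L)/(42*(-5 + L)))
Q(r, o) = -1 + r
Q((-92 - 21)*(60 + 17), Y(-9, Z(3, -4))) - 34440 = (-1 + (-92 - 21)*(60 + 17)) - 34440 = (-1 - 113*77) - 34440 = (-1 - 8701) - 34440 = -8702 - 34440 = -43142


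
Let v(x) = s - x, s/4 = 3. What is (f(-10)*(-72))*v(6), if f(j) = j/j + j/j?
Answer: -864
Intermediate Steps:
s = 12 (s = 4*3 = 12)
f(j) = 2 (f(j) = 1 + 1 = 2)
v(x) = 12 - x
(f(-10)*(-72))*v(6) = (2*(-72))*(12 - 1*6) = -144*(12 - 6) = -144*6 = -864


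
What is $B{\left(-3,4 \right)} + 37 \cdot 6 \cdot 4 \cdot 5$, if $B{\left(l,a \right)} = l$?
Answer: $4437$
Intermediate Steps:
$B{\left(-3,4 \right)} + 37 \cdot 6 \cdot 4 \cdot 5 = -3 + 37 \cdot 6 \cdot 4 \cdot 5 = -3 + 37 \cdot 24 \cdot 5 = -3 + 37 \cdot 120 = -3 + 4440 = 4437$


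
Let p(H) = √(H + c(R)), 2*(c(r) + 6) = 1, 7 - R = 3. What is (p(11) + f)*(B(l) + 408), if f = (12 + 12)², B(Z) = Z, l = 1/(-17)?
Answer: 3994560/17 + 6935*√22/34 ≈ 2.3593e+5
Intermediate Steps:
R = 4 (R = 7 - 1*3 = 7 - 3 = 4)
l = -1/17 ≈ -0.058824
c(r) = -11/2 (c(r) = -6 + (½)*1 = -6 + ½ = -11/2)
f = 576 (f = 24² = 576)
p(H) = √(-11/2 + H) (p(H) = √(H - 11/2) = √(-11/2 + H))
(p(11) + f)*(B(l) + 408) = (√(-22 + 4*11)/2 + 576)*(-1/17 + 408) = (√(-22 + 44)/2 + 576)*(6935/17) = (√22/2 + 576)*(6935/17) = (576 + √22/2)*(6935/17) = 3994560/17 + 6935*√22/34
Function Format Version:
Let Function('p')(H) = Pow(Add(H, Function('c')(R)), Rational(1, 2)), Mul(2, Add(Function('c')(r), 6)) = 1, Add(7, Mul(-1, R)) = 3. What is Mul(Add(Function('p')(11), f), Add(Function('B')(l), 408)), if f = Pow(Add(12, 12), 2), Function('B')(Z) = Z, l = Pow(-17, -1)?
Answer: Add(Rational(3994560, 17), Mul(Rational(6935, 34), Pow(22, Rational(1, 2)))) ≈ 2.3593e+5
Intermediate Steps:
R = 4 (R = Add(7, Mul(-1, 3)) = Add(7, -3) = 4)
l = Rational(-1, 17) ≈ -0.058824
Function('c')(r) = Rational(-11, 2) (Function('c')(r) = Add(-6, Mul(Rational(1, 2), 1)) = Add(-6, Rational(1, 2)) = Rational(-11, 2))
f = 576 (f = Pow(24, 2) = 576)
Function('p')(H) = Pow(Add(Rational(-11, 2), H), Rational(1, 2)) (Function('p')(H) = Pow(Add(H, Rational(-11, 2)), Rational(1, 2)) = Pow(Add(Rational(-11, 2), H), Rational(1, 2)))
Mul(Add(Function('p')(11), f), Add(Function('B')(l), 408)) = Mul(Add(Mul(Rational(1, 2), Pow(Add(-22, Mul(4, 11)), Rational(1, 2))), 576), Add(Rational(-1, 17), 408)) = Mul(Add(Mul(Rational(1, 2), Pow(Add(-22, 44), Rational(1, 2))), 576), Rational(6935, 17)) = Mul(Add(Mul(Rational(1, 2), Pow(22, Rational(1, 2))), 576), Rational(6935, 17)) = Mul(Add(576, Mul(Rational(1, 2), Pow(22, Rational(1, 2)))), Rational(6935, 17)) = Add(Rational(3994560, 17), Mul(Rational(6935, 34), Pow(22, Rational(1, 2))))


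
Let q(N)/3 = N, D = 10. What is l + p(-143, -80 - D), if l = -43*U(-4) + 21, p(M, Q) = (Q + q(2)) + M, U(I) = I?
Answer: -34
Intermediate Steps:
q(N) = 3*N
p(M, Q) = 6 + M + Q (p(M, Q) = (Q + 3*2) + M = (Q + 6) + M = (6 + Q) + M = 6 + M + Q)
l = 193 (l = -43*(-4) + 21 = 172 + 21 = 193)
l + p(-143, -80 - D) = 193 + (6 - 143 + (-80 - 1*10)) = 193 + (6 - 143 + (-80 - 10)) = 193 + (6 - 143 - 90) = 193 - 227 = -34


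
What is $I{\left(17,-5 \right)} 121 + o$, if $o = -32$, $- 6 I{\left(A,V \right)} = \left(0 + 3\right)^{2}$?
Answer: $- \frac{427}{2} \approx -213.5$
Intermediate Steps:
$I{\left(A,V \right)} = - \frac{3}{2}$ ($I{\left(A,V \right)} = - \frac{\left(0 + 3\right)^{2}}{6} = - \frac{3^{2}}{6} = \left(- \frac{1}{6}\right) 9 = - \frac{3}{2}$)
$I{\left(17,-5 \right)} 121 + o = \left(- \frac{3}{2}\right) 121 - 32 = - \frac{363}{2} - 32 = - \frac{427}{2}$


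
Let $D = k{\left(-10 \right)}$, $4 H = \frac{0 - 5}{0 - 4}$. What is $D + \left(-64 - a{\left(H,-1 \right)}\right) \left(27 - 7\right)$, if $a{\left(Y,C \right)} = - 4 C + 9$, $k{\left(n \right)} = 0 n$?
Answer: $-1540$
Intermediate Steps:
$k{\left(n \right)} = 0$
$H = \frac{5}{16}$ ($H = \frac{\left(0 - 5\right) \frac{1}{0 - 4}}{4} = \frac{\left(-5\right) \frac{1}{-4}}{4} = \frac{\left(-5\right) \left(- \frac{1}{4}\right)}{4} = \frac{1}{4} \cdot \frac{5}{4} = \frac{5}{16} \approx 0.3125$)
$D = 0$
$a{\left(Y,C \right)} = 9 - 4 C$
$D + \left(-64 - a{\left(H,-1 \right)}\right) \left(27 - 7\right) = 0 + \left(-64 - \left(9 - -4\right)\right) \left(27 - 7\right) = 0 + \left(-64 - \left(9 + 4\right)\right) 20 = 0 + \left(-64 - 13\right) 20 = 0 - 1540 = -1540$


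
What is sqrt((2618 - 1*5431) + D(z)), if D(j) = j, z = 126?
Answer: I*sqrt(2687) ≈ 51.836*I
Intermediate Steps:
sqrt((2618 - 1*5431) + D(z)) = sqrt((2618 - 1*5431) + 126) = sqrt((2618 - 5431) + 126) = sqrt(-2813 + 126) = sqrt(-2687) = I*sqrt(2687)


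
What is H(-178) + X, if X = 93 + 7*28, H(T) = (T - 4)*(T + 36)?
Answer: 26133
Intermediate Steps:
H(T) = (-4 + T)*(36 + T)
X = 289 (X = 93 + 196 = 289)
H(-178) + X = (-144 + (-178)**2 + 32*(-178)) + 289 = (-144 + 31684 - 5696) + 289 = 25844 + 289 = 26133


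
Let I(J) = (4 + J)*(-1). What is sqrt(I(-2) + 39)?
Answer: sqrt(37) ≈ 6.0828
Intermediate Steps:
I(J) = -4 - J
sqrt(I(-2) + 39) = sqrt((-4 - 1*(-2)) + 39) = sqrt((-4 + 2) + 39) = sqrt(-2 + 39) = sqrt(37)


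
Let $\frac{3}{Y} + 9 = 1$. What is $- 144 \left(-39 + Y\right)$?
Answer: $5670$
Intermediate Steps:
$Y = - \frac{3}{8}$ ($Y = \frac{3}{-9 + 1} = \frac{3}{-8} = 3 \left(- \frac{1}{8}\right) = - \frac{3}{8} \approx -0.375$)
$- 144 \left(-39 + Y\right) = - 144 \left(-39 - \frac{3}{8}\right) = \left(-144\right) \left(- \frac{315}{8}\right) = 5670$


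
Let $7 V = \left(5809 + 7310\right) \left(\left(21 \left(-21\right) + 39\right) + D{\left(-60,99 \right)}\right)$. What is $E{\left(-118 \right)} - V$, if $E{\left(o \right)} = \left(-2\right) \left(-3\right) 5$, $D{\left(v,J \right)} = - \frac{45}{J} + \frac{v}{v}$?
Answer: $\frac{57935814}{77} \approx 7.5241 \cdot 10^{5}$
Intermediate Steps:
$D{\left(v,J \right)} = 1 - \frac{45}{J}$ ($D{\left(v,J \right)} = - \frac{45}{J} + 1 = 1 - \frac{45}{J}$)
$E{\left(o \right)} = 30$ ($E{\left(o \right)} = 6 \cdot 5 = 30$)
$V = - \frac{57933504}{77}$ ($V = \frac{\left(5809 + 7310\right) \left(\left(21 \left(-21\right) + 39\right) + \frac{-45 + 99}{99}\right)}{7} = \frac{13119 \left(\left(-441 + 39\right) + \frac{1}{99} \cdot 54\right)}{7} = \frac{13119 \left(-402 + \frac{6}{11}\right)}{7} = \frac{13119 \left(- \frac{4416}{11}\right)}{7} = \frac{1}{7} \left(- \frac{57933504}{11}\right) = - \frac{57933504}{77} \approx -7.5238 \cdot 10^{5}$)
$E{\left(-118 \right)} - V = 30 - - \frac{57933504}{77} = 30 + \frac{57933504}{77} = \frac{57935814}{77}$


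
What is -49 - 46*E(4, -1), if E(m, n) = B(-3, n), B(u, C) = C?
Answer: -3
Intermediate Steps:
E(m, n) = n
-49 - 46*E(4, -1) = -49 - 46*(-1) = -49 + 46 = -3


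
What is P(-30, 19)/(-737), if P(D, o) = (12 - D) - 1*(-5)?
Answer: -47/737 ≈ -0.063772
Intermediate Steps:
P(D, o) = 17 - D (P(D, o) = (12 - D) + 5 = 17 - D)
P(-30, 19)/(-737) = (17 - 1*(-30))/(-737) = (17 + 30)*(-1/737) = 47*(-1/737) = -47/737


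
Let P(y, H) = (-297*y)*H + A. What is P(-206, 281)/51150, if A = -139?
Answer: 17192003/51150 ≈ 336.11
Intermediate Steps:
P(y, H) = -139 - 297*H*y (P(y, H) = (-297*y)*H - 139 = -297*H*y - 139 = -139 - 297*H*y)
P(-206, 281)/51150 = (-139 - 297*281*(-206))/51150 = (-139 + 17192142)*(1/51150) = 17192003*(1/51150) = 17192003/51150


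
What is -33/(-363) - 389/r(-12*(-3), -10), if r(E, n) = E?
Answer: -4243/396 ≈ -10.715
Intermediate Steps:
-33/(-363) - 389/r(-12*(-3), -10) = -33/(-363) - 389/((-12*(-3))) = -33*(-1/363) - 389/36 = 1/11 - 389*1/36 = 1/11 - 389/36 = -4243/396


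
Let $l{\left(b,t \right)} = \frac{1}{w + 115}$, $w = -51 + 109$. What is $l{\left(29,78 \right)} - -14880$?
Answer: $\frac{2574241}{173} \approx 14880.0$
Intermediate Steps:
$w = 58$
$l{\left(b,t \right)} = \frac{1}{173}$ ($l{\left(b,t \right)} = \frac{1}{58 + 115} = \frac{1}{173}$)
$l{\left(29,78 \right)} - -14880 = \frac{1}{173} - -14880 = \frac{1}{173} + 14880 = \frac{2574241}{173}$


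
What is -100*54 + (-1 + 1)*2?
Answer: -5400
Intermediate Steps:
-100*54 + (-1 + 1)*2 = -5400 + 0*2 = -5400 + 0 = -5400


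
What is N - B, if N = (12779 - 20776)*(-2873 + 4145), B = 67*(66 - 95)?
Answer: -10170241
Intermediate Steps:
B = -1943 (B = 67*(-29) = -1943)
N = -10172184 (N = -7997*1272 = -10172184)
N - B = -10172184 - 1*(-1943) = -10172184 + 1943 = -10170241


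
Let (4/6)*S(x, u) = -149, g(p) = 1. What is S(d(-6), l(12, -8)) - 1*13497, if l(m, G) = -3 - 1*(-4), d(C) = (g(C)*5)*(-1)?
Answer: -27441/2 ≈ -13721.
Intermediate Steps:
d(C) = -5 (d(C) = (1*5)*(-1) = 5*(-1) = -5)
l(m, G) = 1 (l(m, G) = -3 + 4 = 1)
S(x, u) = -447/2 (S(x, u) = (3/2)*(-149) = -447/2)
S(d(-6), l(12, -8)) - 1*13497 = -447/2 - 1*13497 = -447/2 - 13497 = -27441/2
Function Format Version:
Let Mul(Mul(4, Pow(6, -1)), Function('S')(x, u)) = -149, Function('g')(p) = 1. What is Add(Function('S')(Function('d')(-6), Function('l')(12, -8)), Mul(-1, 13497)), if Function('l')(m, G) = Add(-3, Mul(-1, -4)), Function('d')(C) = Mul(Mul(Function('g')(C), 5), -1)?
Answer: Rational(-27441, 2) ≈ -13721.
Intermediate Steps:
Function('d')(C) = -5 (Function('d')(C) = Mul(Mul(1, 5), -1) = Mul(5, -1) = -5)
Function('l')(m, G) = 1 (Function('l')(m, G) = Add(-3, 4) = 1)
Function('S')(x, u) = Rational(-447, 2) (Function('S')(x, u) = Mul(Rational(3, 2), -149) = Rational(-447, 2))
Add(Function('S')(Function('d')(-6), Function('l')(12, -8)), Mul(-1, 13497)) = Add(Rational(-447, 2), Mul(-1, 13497)) = Add(Rational(-447, 2), -13497) = Rational(-27441, 2)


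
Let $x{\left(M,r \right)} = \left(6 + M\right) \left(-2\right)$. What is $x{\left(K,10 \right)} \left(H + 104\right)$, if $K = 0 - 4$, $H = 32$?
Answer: $-544$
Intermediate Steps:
$K = -4$ ($K = 0 - 4 = -4$)
$x{\left(M,r \right)} = -12 - 2 M$
$x{\left(K,10 \right)} \left(H + 104\right) = \left(-12 - -8\right) \left(32 + 104\right) = \left(-12 + 8\right) 136 = \left(-4\right) 136 = -544$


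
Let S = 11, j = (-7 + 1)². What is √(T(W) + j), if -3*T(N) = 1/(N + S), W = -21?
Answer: √32430/30 ≈ 6.0028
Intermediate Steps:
j = 36 (j = (-6)² = 36)
T(N) = -1/(3*(11 + N)) (T(N) = -1/(3*(N + 11)) = -1/(3*(11 + N)))
√(T(W) + j) = √(-1/(33 + 3*(-21)) + 36) = √(-1/(33 - 63) + 36) = √(-1/(-30) + 36) = √(-1*(-1/30) + 36) = √(1/30 + 36) = √(1081/30) = √32430/30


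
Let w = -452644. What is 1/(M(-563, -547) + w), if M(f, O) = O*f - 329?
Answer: -1/145012 ≈ -6.8960e-6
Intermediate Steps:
M(f, O) = -329 + O*f
1/(M(-563, -547) + w) = 1/((-329 - 547*(-563)) - 452644) = 1/((-329 + 307961) - 452644) = 1/(307632 - 452644) = 1/(-145012) = -1/145012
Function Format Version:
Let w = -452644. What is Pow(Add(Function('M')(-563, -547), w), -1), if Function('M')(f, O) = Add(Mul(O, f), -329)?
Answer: Rational(-1, 145012) ≈ -6.8960e-6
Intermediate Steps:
Function('M')(f, O) = Add(-329, Mul(O, f))
Pow(Add(Function('M')(-563, -547), w), -1) = Pow(Add(Add(-329, Mul(-547, -563)), -452644), -1) = Pow(Add(Add(-329, 307961), -452644), -1) = Pow(Add(307632, -452644), -1) = Pow(-145012, -1) = Rational(-1, 145012)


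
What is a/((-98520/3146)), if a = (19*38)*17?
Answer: -9653501/24630 ≈ -391.94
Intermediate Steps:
a = 12274 (a = 722*17 = 12274)
a/((-98520/3146)) = 12274/((-98520/3146)) = 12274/((-98520*1/3146)) = 12274/(-49260/1573) = 12274*(-1573/49260) = -9653501/24630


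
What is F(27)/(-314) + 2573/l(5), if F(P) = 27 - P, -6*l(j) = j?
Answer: -15438/5 ≈ -3087.6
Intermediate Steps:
l(j) = -j/6
F(27)/(-314) + 2573/l(5) = (27 - 1*27)/(-314) + 2573/((-1/6*5)) = (27 - 27)*(-1/314) + 2573/(-5/6) = 0*(-1/314) + 2573*(-6/5) = 0 - 15438/5 = -15438/5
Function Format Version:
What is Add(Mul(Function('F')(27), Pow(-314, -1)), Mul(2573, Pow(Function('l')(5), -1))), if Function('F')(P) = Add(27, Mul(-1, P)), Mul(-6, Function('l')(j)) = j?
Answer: Rational(-15438, 5) ≈ -3087.6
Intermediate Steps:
Function('l')(j) = Mul(Rational(-1, 6), j)
Add(Mul(Function('F')(27), Pow(-314, -1)), Mul(2573, Pow(Function('l')(5), -1))) = Add(Mul(Add(27, Mul(-1, 27)), Pow(-314, -1)), Mul(2573, Pow(Mul(Rational(-1, 6), 5), -1))) = Add(Mul(Add(27, -27), Rational(-1, 314)), Mul(2573, Pow(Rational(-5, 6), -1))) = Add(Mul(0, Rational(-1, 314)), Mul(2573, Rational(-6, 5))) = Add(0, Rational(-15438, 5)) = Rational(-15438, 5)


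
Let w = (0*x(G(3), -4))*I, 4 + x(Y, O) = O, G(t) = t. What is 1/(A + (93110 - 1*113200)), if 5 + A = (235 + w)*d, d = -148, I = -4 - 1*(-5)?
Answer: -1/54875 ≈ -1.8223e-5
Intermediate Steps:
I = 1 (I = -4 + 5 = 1)
x(Y, O) = -4 + O
w = 0 (w = (0*(-4 - 4))*1 = (0*(-8))*1 = 0*1 = 0)
A = -34785 (A = -5 + (235 + 0)*(-148) = -5 + 235*(-148) = -5 - 34780 = -34785)
1/(A + (93110 - 1*113200)) = 1/(-34785 + (93110 - 1*113200)) = 1/(-34785 + (93110 - 113200)) = 1/(-34785 - 20090) = 1/(-54875) = -1/54875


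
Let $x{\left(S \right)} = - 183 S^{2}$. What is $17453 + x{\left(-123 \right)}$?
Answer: $-2751154$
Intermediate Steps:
$17453 + x{\left(-123 \right)} = 17453 - 183 \left(-123\right)^{2} = 17453 - 2768607 = -2751154$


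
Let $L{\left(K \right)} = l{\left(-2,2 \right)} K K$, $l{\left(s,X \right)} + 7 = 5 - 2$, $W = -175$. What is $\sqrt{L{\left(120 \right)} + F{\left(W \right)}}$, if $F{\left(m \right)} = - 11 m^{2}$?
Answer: $5 i \sqrt{15779} \approx 628.07 i$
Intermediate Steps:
$l{\left(s,X \right)} = -4$ ($l{\left(s,X \right)} = -7 + \left(5 - 2\right) = -7 + 3 = -4$)
$L{\left(K \right)} = - 4 K^{2}$ ($L{\left(K \right)} = - 4 K K = - 4 K^{2}$)
$\sqrt{L{\left(120 \right)} + F{\left(W \right)}} = \sqrt{- 4 \cdot 120^{2} - 11 \left(-175\right)^{2}} = \sqrt{\left(-4\right) 14400 - 336875} = \sqrt{-57600 - 336875} = \sqrt{-394475} = 5 i \sqrt{15779}$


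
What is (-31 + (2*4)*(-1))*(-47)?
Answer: 1833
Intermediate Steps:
(-31 + (2*4)*(-1))*(-47) = (-31 + 8*(-1))*(-47) = (-31 - 8)*(-47) = -39*(-47) = 1833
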